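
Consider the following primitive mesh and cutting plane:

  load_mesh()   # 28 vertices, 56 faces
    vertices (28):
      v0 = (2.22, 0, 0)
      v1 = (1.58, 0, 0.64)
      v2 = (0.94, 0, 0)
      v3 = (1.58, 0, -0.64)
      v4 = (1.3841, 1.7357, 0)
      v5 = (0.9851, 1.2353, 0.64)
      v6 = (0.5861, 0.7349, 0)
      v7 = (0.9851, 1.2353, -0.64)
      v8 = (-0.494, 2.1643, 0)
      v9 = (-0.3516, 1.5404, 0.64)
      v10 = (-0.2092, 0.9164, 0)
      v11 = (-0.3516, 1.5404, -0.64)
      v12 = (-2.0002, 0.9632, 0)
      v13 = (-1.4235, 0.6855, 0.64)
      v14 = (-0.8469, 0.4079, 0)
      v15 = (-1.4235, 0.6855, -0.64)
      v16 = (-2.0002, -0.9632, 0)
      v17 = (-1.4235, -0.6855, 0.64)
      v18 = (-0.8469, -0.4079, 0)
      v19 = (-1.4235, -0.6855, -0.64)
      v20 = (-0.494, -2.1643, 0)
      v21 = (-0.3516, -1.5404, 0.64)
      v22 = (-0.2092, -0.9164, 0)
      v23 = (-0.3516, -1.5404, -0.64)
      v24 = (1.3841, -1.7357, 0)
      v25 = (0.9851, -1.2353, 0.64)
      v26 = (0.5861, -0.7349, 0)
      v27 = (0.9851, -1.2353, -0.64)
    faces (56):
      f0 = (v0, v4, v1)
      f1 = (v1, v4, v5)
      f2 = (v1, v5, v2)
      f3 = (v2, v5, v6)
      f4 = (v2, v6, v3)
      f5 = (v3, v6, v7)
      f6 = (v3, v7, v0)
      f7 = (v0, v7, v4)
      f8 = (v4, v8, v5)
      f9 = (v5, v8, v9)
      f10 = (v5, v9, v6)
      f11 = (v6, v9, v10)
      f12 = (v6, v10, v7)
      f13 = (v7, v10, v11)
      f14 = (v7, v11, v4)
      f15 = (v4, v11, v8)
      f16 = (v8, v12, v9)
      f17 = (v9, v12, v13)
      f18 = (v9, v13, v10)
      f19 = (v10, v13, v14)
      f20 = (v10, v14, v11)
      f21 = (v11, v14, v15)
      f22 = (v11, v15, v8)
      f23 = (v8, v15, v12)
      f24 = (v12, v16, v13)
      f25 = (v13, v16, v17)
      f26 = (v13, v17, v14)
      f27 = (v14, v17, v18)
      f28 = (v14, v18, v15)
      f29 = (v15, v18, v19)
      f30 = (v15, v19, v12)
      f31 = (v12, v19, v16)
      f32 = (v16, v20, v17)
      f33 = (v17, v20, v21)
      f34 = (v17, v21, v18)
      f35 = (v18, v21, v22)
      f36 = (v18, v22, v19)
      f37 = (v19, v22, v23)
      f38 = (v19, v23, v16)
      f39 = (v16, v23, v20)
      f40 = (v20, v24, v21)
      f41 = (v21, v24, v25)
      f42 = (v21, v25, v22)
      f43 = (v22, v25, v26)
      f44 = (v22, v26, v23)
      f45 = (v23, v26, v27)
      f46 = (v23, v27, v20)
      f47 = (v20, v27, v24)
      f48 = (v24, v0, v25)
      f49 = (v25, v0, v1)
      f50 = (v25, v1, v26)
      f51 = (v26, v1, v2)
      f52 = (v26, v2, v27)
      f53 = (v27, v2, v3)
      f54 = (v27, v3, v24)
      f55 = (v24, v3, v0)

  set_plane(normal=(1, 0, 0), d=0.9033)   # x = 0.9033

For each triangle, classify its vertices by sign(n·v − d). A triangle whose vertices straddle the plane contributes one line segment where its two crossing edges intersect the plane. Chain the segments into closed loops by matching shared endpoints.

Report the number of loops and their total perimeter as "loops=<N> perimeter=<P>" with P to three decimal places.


loops=2 perimeter=8.891

Straddling triangles (20 of 56):
  (v2,v5,v6) [++-] → (0.9033, 1.13271, 0.508792)–(0.9033, 0.0762103, 0)  len=1.1726
  (v2,v6,v3) [+-+] → (0.9033, 0.0762103, 0)–(0.9033, 0.500359, -0.204254)  len=0.4708
  (v3,v6,v7) [+-+] → (0.9033, 0.500359, -0.204254)–(0.9033, 1.13271, -0.508792)  len=0.7019
  (v4,v8,v5) [+-+] → (0.9033, 1.84542, 0)–(0.9033, 1.28668, 0.604606)  len=0.8233
  (v5,v8,v9) [+--] → (0.9033, 1.28668, 0.604606)–(0.9033, 1.25397, 0.64)  len=0.0482
  (v5,v9,v6) [+--] → (0.9033, 1.25397, 0.64)–(0.9033, 1.13271, 0.508792)  len=0.1787
  (v6,v10,v7) [--+] → (0.9033, 1.21346, -0.596165)–(0.9033, 1.13271, -0.508792)  len=0.1190
  (v7,v10,v11) [+--] → (0.9033, 1.21346, -0.596165)–(0.9033, 1.25397, -0.64)  len=0.0597
  (v7,v11,v4) [+-+] → (0.9033, 1.25397, -0.64)–(0.9033, 1.6816, -0.177284)  len=0.6301
  (v4,v11,v8) [+--] → (0.9033, 1.6816, -0.177284)–(0.9033, 1.84542, 0)  len=0.2414
  (v20,v24,v21) [-+-] → (0.9033, -1.84542, 0)–(0.9033, -1.6816, 0.177284)  len=0.2414
  (v21,v24,v25) [-++] → (0.9033, -1.6816, 0.177284)–(0.9033, -1.25397, 0.64)  len=0.6301
  (v21,v25,v22) [-+-] → (0.9033, -1.25397, 0.64)–(0.9033, -1.21346, 0.596165)  len=0.0597
  (v22,v25,v26) [-+-] → (0.9033, -1.21346, 0.596165)–(0.9033, -1.13271, 0.508792)  len=0.1190
  (v23,v26,v27) [--+] → (0.9033, -1.13271, -0.508792)–(0.9033, -1.25397, -0.64)  len=0.1787
  (v23,v27,v20) [-+-] → (0.9033, -1.25397, -0.64)–(0.9033, -1.28668, -0.604606)  len=0.0482
  (v20,v27,v24) [-++] → (0.9033, -1.28668, -0.604606)–(0.9033, -1.84542, 0)  len=0.8233
  (v25,v1,v26) [++-] → (0.9033, -0.500359, 0.204254)–(0.9033, -1.13271, 0.508792)  len=0.7019
  (v26,v1,v2) [-++] → (0.9033, -0.500359, 0.204254)–(0.9033, -0.0762103, 0)  len=0.4708
  (v26,v2,v27) [-++] → (0.9033, -0.0762103, 0)–(0.9033, -1.13271, -0.508792)  len=1.1726

Chained into 2 loop(s):
  loop 1: 10 segments, perimeter = 4.4455
  loop 2: 10 segments, perimeter = 4.4455
Total perimeter = 8.891


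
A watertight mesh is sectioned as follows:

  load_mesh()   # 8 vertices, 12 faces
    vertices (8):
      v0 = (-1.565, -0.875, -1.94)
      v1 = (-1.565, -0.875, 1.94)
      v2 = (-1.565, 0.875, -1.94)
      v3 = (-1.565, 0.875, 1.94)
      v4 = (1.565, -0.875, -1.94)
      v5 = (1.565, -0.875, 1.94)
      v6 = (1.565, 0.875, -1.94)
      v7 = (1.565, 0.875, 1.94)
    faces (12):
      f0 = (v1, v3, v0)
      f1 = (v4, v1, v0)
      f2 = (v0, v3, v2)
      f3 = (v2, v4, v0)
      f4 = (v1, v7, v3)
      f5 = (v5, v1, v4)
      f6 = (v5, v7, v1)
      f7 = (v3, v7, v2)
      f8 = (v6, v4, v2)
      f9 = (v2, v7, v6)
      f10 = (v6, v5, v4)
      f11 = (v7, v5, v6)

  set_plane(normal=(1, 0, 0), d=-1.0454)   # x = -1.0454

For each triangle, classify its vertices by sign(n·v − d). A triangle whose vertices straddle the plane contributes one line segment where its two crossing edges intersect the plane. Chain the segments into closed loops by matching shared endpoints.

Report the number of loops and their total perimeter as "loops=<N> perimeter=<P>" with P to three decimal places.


Straddling triangles (8 of 12):
  (v4,v1,v0) [+--] → (-1.0454, -0.875, 1.2959)–(-1.0454, -0.875, -1.94)  len=3.2359
  (v2,v4,v0) [-+-] → (-1.0454, 0.584489, -1.94)–(-1.0454, -0.875, -1.94)  len=1.4595
  (v1,v7,v3) [-+-] → (-1.0454, -0.584489, 1.94)–(-1.0454, 0.875, 1.94)  len=1.4595
  (v5,v1,v4) [+-+] → (-1.0454, -0.875, 1.94)–(-1.0454, -0.875, 1.2959)  len=0.6441
  (v5,v7,v1) [++-] → (-1.0454, -0.584489, 1.94)–(-1.0454, -0.875, 1.94)  len=0.2905
  (v3,v7,v2) [-+-] → (-1.0454, 0.875, 1.94)–(-1.0454, 0.875, -1.2959)  len=3.2359
  (v6,v4,v2) [++-] → (-1.0454, 0.584489, -1.94)–(-1.0454, 0.875, -1.94)  len=0.2905
  (v2,v7,v6) [-++] → (-1.0454, 0.875, -1.2959)–(-1.0454, 0.875, -1.94)  len=0.6441

Chained into 1 loop(s):
  loop 1: 8 segments, perimeter = 11.2600
Total perimeter = 11.260

loops=1 perimeter=11.260


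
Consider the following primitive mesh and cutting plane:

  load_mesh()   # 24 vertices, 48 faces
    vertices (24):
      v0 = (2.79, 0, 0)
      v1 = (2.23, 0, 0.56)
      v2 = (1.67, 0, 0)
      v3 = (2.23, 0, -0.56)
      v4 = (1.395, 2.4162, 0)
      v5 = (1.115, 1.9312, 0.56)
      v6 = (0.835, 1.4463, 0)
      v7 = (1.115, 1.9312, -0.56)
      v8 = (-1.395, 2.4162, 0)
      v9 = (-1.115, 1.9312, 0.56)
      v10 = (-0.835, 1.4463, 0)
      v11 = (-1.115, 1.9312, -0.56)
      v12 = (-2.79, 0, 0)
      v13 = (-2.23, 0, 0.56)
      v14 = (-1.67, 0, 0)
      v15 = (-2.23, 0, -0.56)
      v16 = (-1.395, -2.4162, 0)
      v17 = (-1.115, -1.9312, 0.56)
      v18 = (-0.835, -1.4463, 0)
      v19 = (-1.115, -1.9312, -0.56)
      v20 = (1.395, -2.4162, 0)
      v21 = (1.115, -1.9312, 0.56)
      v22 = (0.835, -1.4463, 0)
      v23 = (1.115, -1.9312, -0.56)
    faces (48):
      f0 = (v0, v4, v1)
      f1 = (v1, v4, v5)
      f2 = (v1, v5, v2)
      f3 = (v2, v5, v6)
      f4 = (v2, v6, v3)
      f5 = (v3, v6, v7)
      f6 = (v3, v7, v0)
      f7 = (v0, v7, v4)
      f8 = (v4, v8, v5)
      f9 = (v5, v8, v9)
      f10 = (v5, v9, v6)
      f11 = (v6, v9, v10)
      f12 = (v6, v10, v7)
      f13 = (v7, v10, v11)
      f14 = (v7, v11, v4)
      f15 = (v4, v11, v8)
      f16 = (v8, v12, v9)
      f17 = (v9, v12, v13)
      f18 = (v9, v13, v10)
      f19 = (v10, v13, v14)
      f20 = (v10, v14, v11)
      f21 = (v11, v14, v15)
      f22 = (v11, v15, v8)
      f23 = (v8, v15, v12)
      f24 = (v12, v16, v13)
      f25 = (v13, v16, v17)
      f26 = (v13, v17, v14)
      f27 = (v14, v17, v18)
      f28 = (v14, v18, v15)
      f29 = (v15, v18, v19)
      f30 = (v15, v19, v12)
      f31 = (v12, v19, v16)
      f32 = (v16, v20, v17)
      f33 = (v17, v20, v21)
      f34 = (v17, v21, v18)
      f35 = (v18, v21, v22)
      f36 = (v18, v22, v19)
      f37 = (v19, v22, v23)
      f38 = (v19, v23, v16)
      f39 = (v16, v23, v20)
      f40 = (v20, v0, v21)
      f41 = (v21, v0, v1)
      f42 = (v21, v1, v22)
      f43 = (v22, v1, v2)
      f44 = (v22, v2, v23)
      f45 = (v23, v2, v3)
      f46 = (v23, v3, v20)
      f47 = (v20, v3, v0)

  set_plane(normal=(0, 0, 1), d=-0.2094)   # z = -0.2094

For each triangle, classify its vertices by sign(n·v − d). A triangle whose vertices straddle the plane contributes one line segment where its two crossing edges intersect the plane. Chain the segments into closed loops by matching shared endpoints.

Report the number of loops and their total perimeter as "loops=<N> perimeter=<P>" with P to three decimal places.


Straddling triangles (24 of 48):
  (v2,v6,v3) [++-] → (1.35663, 0.905487, -0.2094)–(1.8794, 0, -0.2094)  len=1.0456
  (v3,v6,v7) [-+-] → (1.35663, 0.905487, -0.2094)–(0.9397, 1.62762, -0.2094)  len=0.8338
  (v3,v7,v0) [--+] → (2.16367, 0.722131, -0.2094)–(2.5806, 0, -0.2094)  len=0.8338
  (v0,v7,v4) [+-+] → (2.16367, 0.722131, -0.2094)–(1.2903, 2.23484, -0.2094)  len=1.7467
  (v6,v10,v7) [++-] → (-0.105839, 1.62762, -0.2094)–(0.9397, 1.62762, -0.2094)  len=1.0455
  (v7,v10,v11) [-+-] → (-0.105839, 1.62762, -0.2094)–(-0.9397, 1.62762, -0.2094)  len=0.8339
  (v7,v11,v4) [--+] → (0.456439, 2.23484, -0.2094)–(1.2903, 2.23484, -0.2094)  len=0.8339
  (v4,v11,v8) [+-+] → (0.456439, 2.23484, -0.2094)–(-1.2903, 2.23484, -0.2094)  len=1.7467
  (v10,v14,v11) [++-] → (-1.46247, 0.722131, -0.2094)–(-0.9397, 1.62762, -0.2094)  len=1.0456
  (v11,v14,v15) [-+-] → (-1.46247, 0.722131, -0.2094)–(-1.8794, 0, -0.2094)  len=0.8338
  (v11,v15,v8) [--+] → (-1.70723, 1.51271, -0.2094)–(-1.2903, 2.23484, -0.2094)  len=0.8338
  (v8,v15,v12) [+-+] → (-1.70723, 1.51271, -0.2094)–(-2.5806, 0, -0.2094)  len=1.7467
  (v14,v18,v15) [++-] → (-1.35663, -0.905487, -0.2094)–(-1.8794, 0, -0.2094)  len=1.0456
  (v15,v18,v19) [-+-] → (-1.35663, -0.905487, -0.2094)–(-0.9397, -1.62762, -0.2094)  len=0.8338
  (v15,v19,v12) [--+] → (-2.16367, -0.722131, -0.2094)–(-2.5806, 0, -0.2094)  len=0.8338
  (v12,v19,v16) [+-+] → (-2.16367, -0.722131, -0.2094)–(-1.2903, -2.23484, -0.2094)  len=1.7467
  (v18,v22,v19) [++-] → (0.105839, -1.62762, -0.2094)–(-0.9397, -1.62762, -0.2094)  len=1.0455
  (v19,v22,v23) [-+-] → (0.105839, -1.62762, -0.2094)–(0.9397, -1.62762, -0.2094)  len=0.8339
  (v19,v23,v16) [--+] → (-0.456439, -2.23484, -0.2094)–(-1.2903, -2.23484, -0.2094)  len=0.8339
  (v16,v23,v20) [+-+] → (-0.456439, -2.23484, -0.2094)–(1.2903, -2.23484, -0.2094)  len=1.7467
  (v22,v2,v23) [++-] → (1.46247, -0.722131, -0.2094)–(0.9397, -1.62762, -0.2094)  len=1.0456
  (v23,v2,v3) [-+-] → (1.46247, -0.722131, -0.2094)–(1.8794, 0, -0.2094)  len=0.8338
  (v23,v3,v20) [--+] → (1.70723, -1.51271, -0.2094)–(1.2903, -2.23484, -0.2094)  len=0.8338
  (v20,v3,v0) [+-+] → (1.70723, -1.51271, -0.2094)–(2.5806, 0, -0.2094)  len=1.7467

Chained into 2 loop(s):
  loop 1: 12 segments, perimeter = 11.2764
  loop 2: 12 segments, perimeter = 15.4835
Total perimeter = 26.760

loops=2 perimeter=26.760


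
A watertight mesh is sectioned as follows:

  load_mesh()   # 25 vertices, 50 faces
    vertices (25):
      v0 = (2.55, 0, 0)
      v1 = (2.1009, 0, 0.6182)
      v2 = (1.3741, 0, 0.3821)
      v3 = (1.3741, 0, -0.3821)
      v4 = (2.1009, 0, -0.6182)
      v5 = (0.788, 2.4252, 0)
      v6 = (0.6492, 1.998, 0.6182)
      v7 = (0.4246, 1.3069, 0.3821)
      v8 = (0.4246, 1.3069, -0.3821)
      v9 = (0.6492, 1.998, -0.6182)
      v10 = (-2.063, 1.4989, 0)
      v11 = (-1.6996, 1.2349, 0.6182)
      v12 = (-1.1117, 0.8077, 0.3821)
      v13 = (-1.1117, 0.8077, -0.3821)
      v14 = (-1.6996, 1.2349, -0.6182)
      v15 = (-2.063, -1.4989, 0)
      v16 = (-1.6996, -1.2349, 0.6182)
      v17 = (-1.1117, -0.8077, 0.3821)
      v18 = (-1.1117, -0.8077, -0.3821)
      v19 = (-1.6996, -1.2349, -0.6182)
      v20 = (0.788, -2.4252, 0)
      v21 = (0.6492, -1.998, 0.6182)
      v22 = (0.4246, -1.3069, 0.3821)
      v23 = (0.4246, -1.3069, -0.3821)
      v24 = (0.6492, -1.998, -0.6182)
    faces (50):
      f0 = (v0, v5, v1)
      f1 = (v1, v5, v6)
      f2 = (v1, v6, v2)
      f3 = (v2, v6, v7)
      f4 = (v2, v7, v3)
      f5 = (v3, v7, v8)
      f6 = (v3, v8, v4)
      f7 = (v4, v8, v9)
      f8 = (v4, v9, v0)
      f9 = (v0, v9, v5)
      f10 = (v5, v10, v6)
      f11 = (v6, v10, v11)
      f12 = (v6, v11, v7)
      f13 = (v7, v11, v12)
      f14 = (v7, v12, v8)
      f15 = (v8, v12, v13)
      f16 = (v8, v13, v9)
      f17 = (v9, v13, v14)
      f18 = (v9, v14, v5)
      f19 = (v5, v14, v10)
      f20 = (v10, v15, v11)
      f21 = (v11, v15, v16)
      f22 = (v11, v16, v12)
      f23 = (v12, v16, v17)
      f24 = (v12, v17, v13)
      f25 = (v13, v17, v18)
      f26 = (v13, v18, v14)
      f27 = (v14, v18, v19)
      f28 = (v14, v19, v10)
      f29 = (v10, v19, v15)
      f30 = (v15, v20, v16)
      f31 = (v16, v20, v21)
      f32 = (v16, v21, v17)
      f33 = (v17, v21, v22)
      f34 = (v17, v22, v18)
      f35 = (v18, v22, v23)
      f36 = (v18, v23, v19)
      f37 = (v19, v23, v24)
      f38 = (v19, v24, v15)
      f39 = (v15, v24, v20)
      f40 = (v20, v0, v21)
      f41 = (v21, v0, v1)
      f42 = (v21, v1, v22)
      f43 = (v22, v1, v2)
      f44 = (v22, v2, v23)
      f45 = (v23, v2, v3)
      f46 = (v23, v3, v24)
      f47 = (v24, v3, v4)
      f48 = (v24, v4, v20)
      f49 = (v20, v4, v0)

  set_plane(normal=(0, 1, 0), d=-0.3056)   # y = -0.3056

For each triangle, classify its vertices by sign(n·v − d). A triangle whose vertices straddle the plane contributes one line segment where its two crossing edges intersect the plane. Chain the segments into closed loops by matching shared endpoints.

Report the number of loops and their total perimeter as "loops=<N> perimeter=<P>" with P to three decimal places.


loops=2 perimeter=7.286

Straddling triangles (20 of 50):
  (v10,v15,v11) [+-+] → (-2.063, -0.3056, 0)–(-1.90438, -0.3056, 0.269843)  len=0.3130
  (v11,v15,v16) [+--] → (-1.90438, -0.3056, 0.269843)–(-1.6996, -0.3056, 0.6182)  len=0.4041
  (v11,v16,v12) [+-+] → (-1.6996, -0.3056, 0.6182)–(-1.43213, -0.3056, 0.510784)  len=0.2882
  (v12,v16,v17) [+--] → (-1.43213, -0.3056, 0.510784)–(-1.1117, -0.3056, 0.3821)  len=0.3453
  (v12,v17,v13) [+-+] → (-1.1117, -0.3056, 0.3821)–(-1.1117, -0.3056, 0.144571)  len=0.2375
  (v13,v17,v18) [+--] → (-1.1117, -0.3056, 0.144571)–(-1.1117, -0.3056, -0.3821)  len=0.5267
  (v13,v18,v14) [+-+] → (-1.1117, -0.3056, -0.3821)–(-1.25621, -0.3056, -0.440137)  len=0.1557
  (v14,v18,v19) [+--] → (-1.25621, -0.3056, -0.440137)–(-1.6996, -0.3056, -0.6182)  len=0.4778
  (v14,v19,v10) [+-+] → (-1.6996, -0.3056, -0.6182)–(-1.82313, -0.3056, -0.408055)  len=0.2438
  (v10,v19,v15) [+--] → (-1.82313, -0.3056, -0.408055)–(-2.063, -0.3056, 0)  len=0.4733
  (v20,v0,v21) [-+-] → (2.32797, -0.3056, 0)–(2.25927, -0.3056, 0.0945555)  len=0.1169
  (v21,v0,v1) [-++] → (2.25927, -0.3056, 0.0945555)–(1.87886, -0.3056, 0.6182)  len=0.6472
  (v21,v1,v22) [-+-] → (1.87886, -0.3056, 0.6182)–(1.70892, -0.3056, 0.562991)  len=0.1787
  (v22,v1,v2) [-++] → (1.70892, -0.3056, 0.562991)–(1.15207, -0.3056, 0.3821)  len=0.5855
  (v22,v2,v23) [-+-] → (1.15207, -0.3056, 0.3821)–(1.15207, -0.3056, 0.203403)  len=0.1787
  (v23,v2,v3) [-++] → (1.15207, -0.3056, 0.203403)–(1.15207, -0.3056, -0.3821)  len=0.5855
  (v23,v3,v24) [-+-] → (1.15207, -0.3056, -0.3821)–(1.26322, -0.3056, -0.418212)  len=0.1169
  (v24,v3,v4) [-++] → (1.26322, -0.3056, -0.418212)–(1.87886, -0.3056, -0.6182)  len=0.6473
  (v24,v4,v20) [-+-] → (1.87886, -0.3056, -0.6182)–(1.93546, -0.3056, -0.5403)  len=0.0963
  (v20,v4,v0) [-++] → (1.93546, -0.3056, -0.5403)–(2.32797, -0.3056, 0)  len=0.6678

Chained into 2 loop(s):
  loop 1: 10 segments, perimeter = 3.4655
  loop 2: 10 segments, perimeter = 3.8208
Total perimeter = 7.286


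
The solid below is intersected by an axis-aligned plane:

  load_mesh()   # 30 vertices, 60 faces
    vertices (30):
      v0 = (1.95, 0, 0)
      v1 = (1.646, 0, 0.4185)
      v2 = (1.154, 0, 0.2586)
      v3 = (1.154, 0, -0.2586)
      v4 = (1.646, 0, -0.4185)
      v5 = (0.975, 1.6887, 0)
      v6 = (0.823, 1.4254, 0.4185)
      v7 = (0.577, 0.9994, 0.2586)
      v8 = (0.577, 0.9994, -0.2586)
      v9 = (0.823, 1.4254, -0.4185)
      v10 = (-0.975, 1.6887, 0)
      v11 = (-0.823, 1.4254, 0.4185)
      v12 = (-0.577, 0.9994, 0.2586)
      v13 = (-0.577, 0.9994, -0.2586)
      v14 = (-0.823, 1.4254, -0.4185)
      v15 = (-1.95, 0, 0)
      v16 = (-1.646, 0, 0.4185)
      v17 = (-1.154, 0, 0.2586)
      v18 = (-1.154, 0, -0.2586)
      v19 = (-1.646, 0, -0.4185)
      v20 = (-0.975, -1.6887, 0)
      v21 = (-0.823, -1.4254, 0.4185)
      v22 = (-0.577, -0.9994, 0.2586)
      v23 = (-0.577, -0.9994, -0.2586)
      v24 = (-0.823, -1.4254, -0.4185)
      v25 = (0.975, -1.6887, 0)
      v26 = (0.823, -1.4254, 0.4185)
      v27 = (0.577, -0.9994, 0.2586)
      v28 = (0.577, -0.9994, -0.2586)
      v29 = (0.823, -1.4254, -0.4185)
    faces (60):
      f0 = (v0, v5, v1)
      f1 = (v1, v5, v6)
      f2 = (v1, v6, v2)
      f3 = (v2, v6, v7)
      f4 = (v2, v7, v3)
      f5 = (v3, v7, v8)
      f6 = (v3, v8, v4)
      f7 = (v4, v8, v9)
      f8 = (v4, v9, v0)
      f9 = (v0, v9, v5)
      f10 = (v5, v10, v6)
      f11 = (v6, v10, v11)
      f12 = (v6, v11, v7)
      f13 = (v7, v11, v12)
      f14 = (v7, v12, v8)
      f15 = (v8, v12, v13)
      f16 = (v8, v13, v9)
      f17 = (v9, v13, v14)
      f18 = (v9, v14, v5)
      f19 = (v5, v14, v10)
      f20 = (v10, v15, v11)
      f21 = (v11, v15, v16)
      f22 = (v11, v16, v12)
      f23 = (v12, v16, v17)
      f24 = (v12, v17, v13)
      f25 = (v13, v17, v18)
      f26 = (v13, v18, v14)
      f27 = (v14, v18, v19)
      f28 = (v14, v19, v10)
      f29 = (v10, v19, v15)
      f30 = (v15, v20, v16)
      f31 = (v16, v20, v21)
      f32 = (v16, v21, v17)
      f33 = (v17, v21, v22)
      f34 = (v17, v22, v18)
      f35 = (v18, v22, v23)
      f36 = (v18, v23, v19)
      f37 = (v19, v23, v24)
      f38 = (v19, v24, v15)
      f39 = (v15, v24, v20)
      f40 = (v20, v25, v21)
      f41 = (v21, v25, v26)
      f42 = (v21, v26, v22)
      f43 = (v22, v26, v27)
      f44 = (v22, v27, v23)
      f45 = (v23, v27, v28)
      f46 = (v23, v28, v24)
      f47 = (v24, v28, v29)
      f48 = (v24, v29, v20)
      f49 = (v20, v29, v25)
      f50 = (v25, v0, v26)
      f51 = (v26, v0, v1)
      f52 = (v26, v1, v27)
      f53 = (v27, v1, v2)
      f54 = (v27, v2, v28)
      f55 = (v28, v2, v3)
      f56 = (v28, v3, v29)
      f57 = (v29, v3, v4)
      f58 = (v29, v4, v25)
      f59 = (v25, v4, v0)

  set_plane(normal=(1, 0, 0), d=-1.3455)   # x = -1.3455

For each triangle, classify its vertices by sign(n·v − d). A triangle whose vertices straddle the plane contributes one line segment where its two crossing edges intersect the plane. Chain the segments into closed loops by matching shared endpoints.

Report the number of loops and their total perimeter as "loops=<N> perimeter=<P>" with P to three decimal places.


loops=1 perimeter=4.809

Straddling triangles (14 of 60):
  (v10,v15,v11) [+-+] → (-1.3455, 1.04699, 0)–(-1.3455, 0.764556, 0.224475)  len=0.3608
  (v11,v15,v16) [+--] → (-1.3455, 0.764556, 0.224475)–(-1.3455, 0.520453, 0.4185)  len=0.3118
  (v11,v16,v12) [+-+] → (-1.3455, 0.520453, 0.4185)–(-1.3455, 0.280935, 0.373551)  len=0.2437
  (v12,v16,v17) [+-+] → (-1.3455, 0.280935, 0.373551)–(-1.3455, 0, 0.320837)  len=0.2858
  (v14,v18,v19) [++-] → (-1.3455, 0, -0.320837)–(-1.3455, 0.520453, -0.4185)  len=0.5295
  (v14,v19,v10) [+-+] → (-1.3455, 0.520453, -0.4185)–(-1.3455, 0.756266, -0.231079)  len=0.3012
  (v10,v19,v15) [+--] → (-1.3455, 0.756266, -0.231079)–(-1.3455, 1.04699, 0)  len=0.3714
  (v15,v20,v16) [-+-] → (-1.3455, -1.04699, 0)–(-1.3455, -0.756266, 0.231079)  len=0.3714
  (v16,v20,v21) [-++] → (-1.3455, -0.756266, 0.231079)–(-1.3455, -0.520453, 0.4185)  len=0.3012
  (v16,v21,v17) [-++] → (-1.3455, -0.520453, 0.4185)–(-1.3455, 0, 0.320837)  len=0.5295
  (v18,v23,v19) [++-] → (-1.3455, -0.280935, -0.373551)–(-1.3455, 0, -0.320837)  len=0.2858
  (v19,v23,v24) [-++] → (-1.3455, -0.280935, -0.373551)–(-1.3455, -0.520453, -0.4185)  len=0.2437
  (v19,v24,v15) [-+-] → (-1.3455, -0.520453, -0.4185)–(-1.3455, -0.764556, -0.224475)  len=0.3118
  (v15,v24,v20) [-++] → (-1.3455, -0.764556, -0.224475)–(-1.3455, -1.04699, 0)  len=0.3608

Chained into 1 loop(s):
  loop 1: 14 segments, perimeter = 4.8085
Total perimeter = 4.809


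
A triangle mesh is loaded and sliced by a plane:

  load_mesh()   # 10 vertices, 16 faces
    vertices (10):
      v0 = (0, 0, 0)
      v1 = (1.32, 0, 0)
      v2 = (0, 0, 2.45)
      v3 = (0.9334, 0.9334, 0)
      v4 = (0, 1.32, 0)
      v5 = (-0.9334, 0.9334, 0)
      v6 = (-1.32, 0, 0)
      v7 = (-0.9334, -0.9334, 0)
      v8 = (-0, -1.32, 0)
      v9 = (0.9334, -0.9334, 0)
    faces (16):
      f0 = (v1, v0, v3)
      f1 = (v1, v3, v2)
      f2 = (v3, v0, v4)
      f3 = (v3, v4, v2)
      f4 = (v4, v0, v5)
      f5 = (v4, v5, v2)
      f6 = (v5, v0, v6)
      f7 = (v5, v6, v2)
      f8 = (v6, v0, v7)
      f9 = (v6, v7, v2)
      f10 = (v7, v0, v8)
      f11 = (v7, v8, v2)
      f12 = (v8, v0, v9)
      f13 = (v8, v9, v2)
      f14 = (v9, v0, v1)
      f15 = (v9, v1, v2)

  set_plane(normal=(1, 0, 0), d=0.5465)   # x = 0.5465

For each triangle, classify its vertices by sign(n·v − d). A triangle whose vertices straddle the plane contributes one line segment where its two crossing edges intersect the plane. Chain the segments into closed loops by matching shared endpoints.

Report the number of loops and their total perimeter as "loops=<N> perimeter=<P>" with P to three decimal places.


loops=1 perimeter=5.873

Straddling triangles (8 of 16):
  (v1,v0,v3) [+-+] → (0.5465, 0, 0)–(0.5465, 0.5465, 0)  len=0.5465
  (v1,v3,v2) [++-] → (0.5465, 0.5465, 1.01554)–(0.5465, 0, 1.43566)  len=0.6893
  (v3,v0,v4) [+--] → (0.5465, 0.5465, 0)–(0.5465, 1.09365, 0)  len=0.5471
  (v3,v4,v2) [+--] → (0.5465, 1.09365, 0)–(0.5465, 0.5465, 1.01554)  len=1.1536
  (v8,v0,v9) [--+] → (0.5465, -0.5465, 0)–(0.5465, -1.09365, 0)  len=0.5471
  (v8,v9,v2) [-+-] → (0.5465, -1.09365, 0)–(0.5465, -0.5465, 1.01554)  len=1.1536
  (v9,v0,v1) [+-+] → (0.5465, -0.5465, 0)–(0.5465, 0, 0)  len=0.5465
  (v9,v1,v2) [++-] → (0.5465, 0, 1.43566)–(0.5465, -0.5465, 1.01554)  len=0.6893

Chained into 1 loop(s):
  loop 1: 8 segments, perimeter = 5.8731
Total perimeter = 5.873


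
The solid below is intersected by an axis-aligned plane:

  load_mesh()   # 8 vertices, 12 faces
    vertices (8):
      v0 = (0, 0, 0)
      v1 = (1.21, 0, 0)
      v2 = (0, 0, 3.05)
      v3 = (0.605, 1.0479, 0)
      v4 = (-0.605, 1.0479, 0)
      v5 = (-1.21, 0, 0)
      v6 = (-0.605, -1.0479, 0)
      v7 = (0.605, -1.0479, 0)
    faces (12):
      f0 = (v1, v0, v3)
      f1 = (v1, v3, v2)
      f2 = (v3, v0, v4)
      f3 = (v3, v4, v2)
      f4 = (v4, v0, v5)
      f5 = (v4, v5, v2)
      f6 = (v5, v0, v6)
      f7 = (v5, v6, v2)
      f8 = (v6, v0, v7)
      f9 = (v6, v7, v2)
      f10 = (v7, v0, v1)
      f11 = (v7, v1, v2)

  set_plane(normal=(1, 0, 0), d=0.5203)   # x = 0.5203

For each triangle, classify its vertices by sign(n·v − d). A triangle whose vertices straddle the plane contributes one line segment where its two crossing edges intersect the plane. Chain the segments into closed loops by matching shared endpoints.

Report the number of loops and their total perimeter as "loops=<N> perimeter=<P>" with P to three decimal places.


Straddling triangles (8 of 12):
  (v1,v0,v3) [+-+] → (0.5203, 0, 0)–(0.5203, 0.901194, 0)  len=0.9012
  (v1,v3,v2) [++-] → (0.5203, 0.901194, 0.427)–(0.5203, 0, 1.7385)  len=1.5913
  (v3,v0,v4) [+--] → (0.5203, 0.901194, 0)–(0.5203, 1.0479, 0)  len=0.1467
  (v3,v4,v2) [+--] → (0.5203, 1.0479, 0)–(0.5203, 0.901194, 0.427)  len=0.4515
  (v6,v0,v7) [--+] → (0.5203, -0.901194, 0)–(0.5203, -1.0479, 0)  len=0.1467
  (v6,v7,v2) [-+-] → (0.5203, -1.0479, 0)–(0.5203, -0.901194, 0.427)  len=0.4515
  (v7,v0,v1) [+-+] → (0.5203, -0.901194, 0)–(0.5203, 0, 0)  len=0.9012
  (v7,v1,v2) [++-] → (0.5203, 0, 1.7385)–(0.5203, -0.901194, 0.427)  len=1.5913

Chained into 1 loop(s):
  loop 1: 8 segments, perimeter = 6.1814
Total perimeter = 6.181

loops=1 perimeter=6.181


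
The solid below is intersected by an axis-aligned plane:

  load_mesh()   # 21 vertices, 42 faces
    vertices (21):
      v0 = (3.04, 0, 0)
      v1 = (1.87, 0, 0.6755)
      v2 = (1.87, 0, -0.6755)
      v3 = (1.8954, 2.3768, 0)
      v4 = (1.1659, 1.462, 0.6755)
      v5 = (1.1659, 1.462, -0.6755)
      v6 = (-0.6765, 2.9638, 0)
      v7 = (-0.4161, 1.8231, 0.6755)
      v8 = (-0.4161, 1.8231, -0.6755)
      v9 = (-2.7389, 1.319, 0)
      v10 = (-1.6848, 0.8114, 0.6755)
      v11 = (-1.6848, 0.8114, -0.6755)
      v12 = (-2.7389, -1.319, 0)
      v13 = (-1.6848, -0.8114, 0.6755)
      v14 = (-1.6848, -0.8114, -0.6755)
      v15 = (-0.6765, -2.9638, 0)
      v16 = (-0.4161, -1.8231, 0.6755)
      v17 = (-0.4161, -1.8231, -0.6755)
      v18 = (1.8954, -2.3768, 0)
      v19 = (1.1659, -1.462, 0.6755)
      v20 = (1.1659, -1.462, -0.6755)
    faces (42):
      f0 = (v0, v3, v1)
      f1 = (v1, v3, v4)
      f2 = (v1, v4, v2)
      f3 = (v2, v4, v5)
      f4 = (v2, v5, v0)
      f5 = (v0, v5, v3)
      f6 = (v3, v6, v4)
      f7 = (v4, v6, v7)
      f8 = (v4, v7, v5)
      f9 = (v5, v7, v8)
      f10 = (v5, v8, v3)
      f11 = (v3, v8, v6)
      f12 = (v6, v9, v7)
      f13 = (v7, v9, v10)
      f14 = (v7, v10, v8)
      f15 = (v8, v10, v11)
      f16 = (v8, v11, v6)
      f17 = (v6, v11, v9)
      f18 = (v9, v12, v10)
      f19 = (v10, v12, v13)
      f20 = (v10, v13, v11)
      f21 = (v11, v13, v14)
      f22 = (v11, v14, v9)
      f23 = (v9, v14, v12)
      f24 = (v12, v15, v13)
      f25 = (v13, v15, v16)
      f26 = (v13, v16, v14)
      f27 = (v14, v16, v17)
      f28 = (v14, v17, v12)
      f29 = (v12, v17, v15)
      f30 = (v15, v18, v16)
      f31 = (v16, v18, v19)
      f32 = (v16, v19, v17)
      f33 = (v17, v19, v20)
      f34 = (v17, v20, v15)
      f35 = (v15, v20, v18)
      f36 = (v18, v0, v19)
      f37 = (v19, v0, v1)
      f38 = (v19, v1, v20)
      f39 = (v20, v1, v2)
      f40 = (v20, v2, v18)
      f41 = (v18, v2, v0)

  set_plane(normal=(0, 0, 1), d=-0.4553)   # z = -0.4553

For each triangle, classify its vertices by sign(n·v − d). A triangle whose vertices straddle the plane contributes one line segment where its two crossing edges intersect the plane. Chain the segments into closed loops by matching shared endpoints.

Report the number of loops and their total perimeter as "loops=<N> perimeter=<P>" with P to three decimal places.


loops=2 perimeter=25.035

Straddling triangles (28 of 42):
  (v1,v4,v2) [++-] → (1.75524, 0.238292, -0.4553)–(1.87, 0, -0.4553)  len=0.2645
  (v2,v4,v5) [-+-] → (1.75524, 0.238292, -0.4553)–(1.1659, 1.462, -0.4553)  len=1.3582
  (v2,v5,v0) [--+] → (1.77682, 0.985416, -0.4553)–(2.2514, 0, -0.4553)  len=1.0937
  (v0,v5,v3) [+-+] → (1.77682, 0.985416, -0.4553)–(1.4037, 1.76021, -0.4553)  len=0.8600
  (v4,v7,v5) [++-] → (0.908049, 1.52086, -0.4553)–(1.1659, 1.462, -0.4553)  len=0.2645
  (v5,v7,v8) [-+-] → (0.908049, 1.52086, -0.4553)–(-0.4161, 1.8231, -0.4553)  len=1.3582
  (v5,v8,v3) [--+] → (0.337405, 2.0036, -0.4553)–(1.4037, 1.76021, -0.4553)  len=1.0937
  (v3,v8,v6) [+-+] → (0.337405, 2.0036, -0.4553)–(-0.500985, 2.19495, -0.4553)  len=0.8599
  (v7,v10,v8) [++-] → (-0.622886, 1.6582, -0.4553)–(-0.4161, 1.8231, -0.4553)  len=0.2645
  (v8,v10,v11) [-+-] → (-0.622886, 1.6582, -0.4553)–(-1.6848, 0.8114, -0.4553)  len=1.3582
  (v8,v11,v6) [--+] → (-1.35611, 1.51304, -0.4553)–(-0.500985, 2.19495, -0.4553)  len=1.0937
  (v6,v11,v9) [+-+] → (-1.35611, 1.51304, -0.4553)–(-2.02842, 0.976868, -0.4553)  len=0.8599
  (v10,v13,v11) [++-] → (-1.6848, 0.546899, -0.4553)–(-1.6848, 0.8114, -0.4553)  len=0.2645
  (v11,v13,v14) [-+-] → (-1.6848, 0.546899, -0.4553)–(-1.6848, -0.8114, -0.4553)  len=1.3583
  (v11,v14,v9) [--+] → (-2.02842, -0.116931, -0.4553)–(-2.02842, 0.976868, -0.4553)  len=1.0938
  (v9,v14,v12) [+-+] → (-2.02842, -0.116931, -0.4553)–(-2.02842, -0.976868, -0.4553)  len=0.8599
  (v13,v16,v14) [++-] → (-1.47801, -0.976297, -0.4553)–(-1.6848, -0.8114, -0.4553)  len=0.2645
  (v14,v16,v17) [-+-] → (-1.47801, -0.976297, -0.4553)–(-0.4161, -1.8231, -0.4553)  len=1.3582
  (v14,v17,v12) [--+] → (-1.17329, -1.65877, -0.4553)–(-2.02842, -0.976868, -0.4553)  len=1.0937
  (v12,v17,v15) [+-+] → (-1.17329, -1.65877, -0.4553)–(-0.500985, -2.19495, -0.4553)  len=0.8599
  (v16,v19,v17) [++-] → (-0.158249, -1.76424, -0.4553)–(-0.4161, -1.8231, -0.4553)  len=0.2645
  (v17,v19,v20) [-+-] → (-0.158249, -1.76424, -0.4553)–(1.1659, -1.462, -0.4553)  len=1.3582
  (v17,v20,v15) [--+] → (0.565313, -1.95156, -0.4553)–(-0.500985, -2.19495, -0.4553)  len=1.0937
  (v15,v20,v18) [+-+] → (0.565313, -1.95156, -0.4553)–(1.4037, -1.76021, -0.4553)  len=0.8599
  (v19,v1,v20) [++-] → (1.28066, -1.22371, -0.4553)–(1.1659, -1.462, -0.4553)  len=0.2645
  (v20,v1,v2) [-+-] → (1.28066, -1.22371, -0.4553)–(1.87, 0, -0.4553)  len=1.3582
  (v20,v2,v18) [--+] → (1.87828, -0.774791, -0.4553)–(1.4037, -1.76021, -0.4553)  len=1.0937
  (v18,v2,v0) [+-+] → (1.87828, -0.774791, -0.4553)–(2.2514, 0, -0.4553)  len=0.8600

Chained into 2 loop(s):
  loop 1: 14 segments, perimeter = 11.3590
  loop 2: 14 segments, perimeter = 13.6758
Total perimeter = 25.035


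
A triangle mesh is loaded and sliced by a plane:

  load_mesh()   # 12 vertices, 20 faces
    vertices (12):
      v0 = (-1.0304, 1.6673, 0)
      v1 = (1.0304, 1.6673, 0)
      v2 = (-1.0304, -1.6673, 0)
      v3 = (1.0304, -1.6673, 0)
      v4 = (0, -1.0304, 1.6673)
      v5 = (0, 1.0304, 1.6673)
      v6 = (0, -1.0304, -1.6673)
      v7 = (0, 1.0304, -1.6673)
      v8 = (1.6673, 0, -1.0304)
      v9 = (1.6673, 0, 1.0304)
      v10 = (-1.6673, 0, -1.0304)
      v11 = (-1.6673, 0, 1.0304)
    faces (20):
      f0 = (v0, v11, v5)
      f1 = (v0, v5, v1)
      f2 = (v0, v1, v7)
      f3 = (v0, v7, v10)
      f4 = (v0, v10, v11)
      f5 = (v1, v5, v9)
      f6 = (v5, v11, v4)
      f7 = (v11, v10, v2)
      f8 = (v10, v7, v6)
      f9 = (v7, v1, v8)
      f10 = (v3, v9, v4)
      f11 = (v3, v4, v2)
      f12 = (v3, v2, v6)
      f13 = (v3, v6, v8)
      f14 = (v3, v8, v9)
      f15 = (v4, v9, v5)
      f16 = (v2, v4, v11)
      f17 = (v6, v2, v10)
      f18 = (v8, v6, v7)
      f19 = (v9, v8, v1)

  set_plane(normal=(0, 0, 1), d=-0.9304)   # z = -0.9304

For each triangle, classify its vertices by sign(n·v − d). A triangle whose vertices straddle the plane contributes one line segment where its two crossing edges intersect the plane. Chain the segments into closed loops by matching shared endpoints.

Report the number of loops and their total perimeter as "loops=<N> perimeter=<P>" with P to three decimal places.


loops=1 perimeter=9.020

Straddling triangles (10 of 20):
  (v0,v1,v7) [++-] → (0.455408, 1.31189, -0.9304)–(-0.455408, 1.31189, -0.9304)  len=0.9108
  (v0,v7,v10) [+--] → (-0.455408, 1.31189, -0.9304)–(-1.60549, 0.161811, -0.9304)  len=1.6265
  (v0,v10,v11) [+-+] → (-1.60549, 0.161811, -0.9304)–(-1.6673, 0, -0.9304)  len=0.1732
  (v11,v10,v2) [+-+] → (-1.6673, 0, -0.9304)–(-1.60549, -0.161811, -0.9304)  len=0.1732
  (v7,v1,v8) [-+-] → (0.455408, 1.31189, -0.9304)–(1.60549, 0.161811, -0.9304)  len=1.6265
  (v3,v2,v6) [++-] → (-0.455408, -1.31189, -0.9304)–(0.455408, -1.31189, -0.9304)  len=0.9108
  (v3,v6,v8) [+--] → (0.455408, -1.31189, -0.9304)–(1.60549, -0.161811, -0.9304)  len=1.6265
  (v3,v8,v9) [+-+] → (1.60549, -0.161811, -0.9304)–(1.6673, 0, -0.9304)  len=0.1732
  (v6,v2,v10) [-+-] → (-0.455408, -1.31189, -0.9304)–(-1.60549, -0.161811, -0.9304)  len=1.6265
  (v9,v8,v1) [+-+] → (1.6673, 0, -0.9304)–(1.60549, 0.161811, -0.9304)  len=0.1732

Chained into 1 loop(s):
  loop 1: 10 segments, perimeter = 9.0203
Total perimeter = 9.020


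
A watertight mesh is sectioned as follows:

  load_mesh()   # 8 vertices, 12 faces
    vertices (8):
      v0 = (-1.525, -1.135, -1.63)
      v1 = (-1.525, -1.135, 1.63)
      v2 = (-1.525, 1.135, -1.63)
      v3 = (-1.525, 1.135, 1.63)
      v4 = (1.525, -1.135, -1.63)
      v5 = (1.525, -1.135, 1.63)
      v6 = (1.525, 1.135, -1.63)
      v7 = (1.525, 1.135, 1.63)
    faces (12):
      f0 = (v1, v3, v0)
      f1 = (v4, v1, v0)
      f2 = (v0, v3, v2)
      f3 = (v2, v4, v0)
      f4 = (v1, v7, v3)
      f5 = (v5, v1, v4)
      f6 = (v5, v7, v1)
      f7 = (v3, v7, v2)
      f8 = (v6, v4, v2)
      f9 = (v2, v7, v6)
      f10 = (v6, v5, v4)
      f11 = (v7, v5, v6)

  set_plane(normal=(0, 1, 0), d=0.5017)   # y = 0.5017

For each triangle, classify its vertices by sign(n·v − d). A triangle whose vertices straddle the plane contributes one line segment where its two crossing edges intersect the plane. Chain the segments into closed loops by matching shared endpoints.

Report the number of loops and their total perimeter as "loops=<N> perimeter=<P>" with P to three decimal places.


loops=1 perimeter=12.620

Straddling triangles (8 of 12):
  (v1,v3,v0) [-+-] → (-1.525, 0.5017, 1.63)–(-1.525, 0.5017, 0.720503)  len=0.9095
  (v0,v3,v2) [-++] → (-1.525, 0.5017, 0.720503)–(-1.525, 0.5017, -1.63)  len=2.3505
  (v2,v4,v0) [+--] → (-0.67409, 0.5017, -1.63)–(-1.525, 0.5017, -1.63)  len=0.8509
  (v1,v7,v3) [-++] → (0.67409, 0.5017, 1.63)–(-1.525, 0.5017, 1.63)  len=2.1991
  (v5,v7,v1) [-+-] → (1.525, 0.5017, 1.63)–(0.67409, 0.5017, 1.63)  len=0.8509
  (v6,v4,v2) [+-+] → (1.525, 0.5017, -1.63)–(-0.67409, 0.5017, -1.63)  len=2.1991
  (v6,v5,v4) [+--] → (1.525, 0.5017, -0.720503)–(1.525, 0.5017, -1.63)  len=0.9095
  (v7,v5,v6) [+-+] → (1.525, 0.5017, 1.63)–(1.525, 0.5017, -0.720503)  len=2.3505

Chained into 1 loop(s):
  loop 1: 8 segments, perimeter = 12.6200
Total perimeter = 12.620


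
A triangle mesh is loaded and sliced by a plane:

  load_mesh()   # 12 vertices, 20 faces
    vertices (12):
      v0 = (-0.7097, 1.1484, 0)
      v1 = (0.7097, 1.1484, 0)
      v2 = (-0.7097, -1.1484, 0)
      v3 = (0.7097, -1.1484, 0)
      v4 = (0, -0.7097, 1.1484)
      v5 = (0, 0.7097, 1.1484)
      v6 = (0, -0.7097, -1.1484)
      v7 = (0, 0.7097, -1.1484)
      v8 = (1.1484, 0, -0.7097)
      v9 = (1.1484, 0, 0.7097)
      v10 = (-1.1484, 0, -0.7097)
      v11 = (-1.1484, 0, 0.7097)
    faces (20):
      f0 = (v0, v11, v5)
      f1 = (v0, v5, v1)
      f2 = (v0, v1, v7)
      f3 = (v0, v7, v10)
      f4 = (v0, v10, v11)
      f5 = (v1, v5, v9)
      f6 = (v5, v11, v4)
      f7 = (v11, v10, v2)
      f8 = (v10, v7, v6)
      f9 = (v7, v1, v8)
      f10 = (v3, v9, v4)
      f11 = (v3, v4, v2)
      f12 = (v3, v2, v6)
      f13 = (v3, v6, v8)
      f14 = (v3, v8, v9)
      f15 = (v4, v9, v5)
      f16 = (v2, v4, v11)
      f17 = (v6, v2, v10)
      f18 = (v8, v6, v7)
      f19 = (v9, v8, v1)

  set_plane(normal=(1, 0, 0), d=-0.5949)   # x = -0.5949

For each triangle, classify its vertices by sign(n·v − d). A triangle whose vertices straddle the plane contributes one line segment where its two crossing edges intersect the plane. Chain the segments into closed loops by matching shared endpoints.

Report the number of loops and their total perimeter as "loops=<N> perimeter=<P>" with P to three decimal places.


Straddling triangles (10 of 20):
  (v0,v11,v5) [--+] → (-0.5949, 0.342058, 0.921142)–(-0.5949, 1.07744, 0.185763)  len=1.0400
  (v0,v5,v1) [-++] → (-0.5949, 1.07744, 0.185763)–(-0.5949, 1.1484, 0)  len=0.1989
  (v0,v1,v7) [-++] → (-0.5949, 1.1484, 0)–(-0.5949, 1.07744, -0.185763)  len=0.1989
  (v0,v7,v10) [-+-] → (-0.5949, 1.07744, -0.185763)–(-0.5949, 0.342058, -0.921142)  len=1.0400
  (v5,v11,v4) [+-+] → (-0.5949, 0.342058, 0.921142)–(-0.5949, -0.342058, 0.921142)  len=0.6841
  (v10,v7,v6) [-++] → (-0.5949, 0.342058, -0.921142)–(-0.5949, -0.342058, -0.921142)  len=0.6841
  (v3,v4,v2) [++-] → (-0.5949, -1.07744, 0.185763)–(-0.5949, -1.1484, 0)  len=0.1989
  (v3,v2,v6) [+-+] → (-0.5949, -1.1484, 0)–(-0.5949, -1.07744, -0.185763)  len=0.1989
  (v2,v4,v11) [-+-] → (-0.5949, -1.07744, 0.185763)–(-0.5949, -0.342058, 0.921142)  len=1.0400
  (v6,v2,v10) [+--] → (-0.5949, -1.07744, -0.185763)–(-0.5949, -0.342058, -0.921142)  len=1.0400

Chained into 1 loop(s):
  loop 1: 10 segments, perimeter = 6.3236
Total perimeter = 6.324

loops=1 perimeter=6.324


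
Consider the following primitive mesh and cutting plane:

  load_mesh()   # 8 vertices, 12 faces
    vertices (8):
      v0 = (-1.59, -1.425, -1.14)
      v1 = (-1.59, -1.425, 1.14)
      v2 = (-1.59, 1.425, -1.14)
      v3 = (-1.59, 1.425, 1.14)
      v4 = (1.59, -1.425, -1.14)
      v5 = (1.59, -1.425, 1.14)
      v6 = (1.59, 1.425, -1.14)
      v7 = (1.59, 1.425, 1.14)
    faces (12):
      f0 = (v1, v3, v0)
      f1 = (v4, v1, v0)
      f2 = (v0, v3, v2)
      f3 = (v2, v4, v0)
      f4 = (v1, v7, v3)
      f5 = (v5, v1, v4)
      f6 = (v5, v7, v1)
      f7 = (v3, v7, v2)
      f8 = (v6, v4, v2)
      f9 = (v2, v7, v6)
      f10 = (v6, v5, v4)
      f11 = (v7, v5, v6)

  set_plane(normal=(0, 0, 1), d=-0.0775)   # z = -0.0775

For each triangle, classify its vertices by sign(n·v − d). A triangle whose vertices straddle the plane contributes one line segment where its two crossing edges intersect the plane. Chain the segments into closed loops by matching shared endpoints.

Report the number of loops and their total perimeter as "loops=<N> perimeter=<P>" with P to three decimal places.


Straddling triangles (8 of 12):
  (v1,v3,v0) [++-] → (-1.59, -0.096875, -0.0775)–(-1.59, -1.425, -0.0775)  len=1.3281
  (v4,v1,v0) [-+-] → (0.108092, -1.425, -0.0775)–(-1.59, -1.425, -0.0775)  len=1.6981
  (v0,v3,v2) [-+-] → (-1.59, -0.096875, -0.0775)–(-1.59, 1.425, -0.0775)  len=1.5219
  (v5,v1,v4) [++-] → (0.108092, -1.425, -0.0775)–(1.59, -1.425, -0.0775)  len=1.4819
  (v3,v7,v2) [++-] → (-0.108092, 1.425, -0.0775)–(-1.59, 1.425, -0.0775)  len=1.4819
  (v2,v7,v6) [-+-] → (-0.108092, 1.425, -0.0775)–(1.59, 1.425, -0.0775)  len=1.6981
  (v6,v5,v4) [-+-] → (1.59, 0.096875, -0.0775)–(1.59, -1.425, -0.0775)  len=1.5219
  (v7,v5,v6) [++-] → (1.59, 0.096875, -0.0775)–(1.59, 1.425, -0.0775)  len=1.3281

Chained into 1 loop(s):
  loop 1: 8 segments, perimeter = 12.0600
Total perimeter = 12.060

loops=1 perimeter=12.060


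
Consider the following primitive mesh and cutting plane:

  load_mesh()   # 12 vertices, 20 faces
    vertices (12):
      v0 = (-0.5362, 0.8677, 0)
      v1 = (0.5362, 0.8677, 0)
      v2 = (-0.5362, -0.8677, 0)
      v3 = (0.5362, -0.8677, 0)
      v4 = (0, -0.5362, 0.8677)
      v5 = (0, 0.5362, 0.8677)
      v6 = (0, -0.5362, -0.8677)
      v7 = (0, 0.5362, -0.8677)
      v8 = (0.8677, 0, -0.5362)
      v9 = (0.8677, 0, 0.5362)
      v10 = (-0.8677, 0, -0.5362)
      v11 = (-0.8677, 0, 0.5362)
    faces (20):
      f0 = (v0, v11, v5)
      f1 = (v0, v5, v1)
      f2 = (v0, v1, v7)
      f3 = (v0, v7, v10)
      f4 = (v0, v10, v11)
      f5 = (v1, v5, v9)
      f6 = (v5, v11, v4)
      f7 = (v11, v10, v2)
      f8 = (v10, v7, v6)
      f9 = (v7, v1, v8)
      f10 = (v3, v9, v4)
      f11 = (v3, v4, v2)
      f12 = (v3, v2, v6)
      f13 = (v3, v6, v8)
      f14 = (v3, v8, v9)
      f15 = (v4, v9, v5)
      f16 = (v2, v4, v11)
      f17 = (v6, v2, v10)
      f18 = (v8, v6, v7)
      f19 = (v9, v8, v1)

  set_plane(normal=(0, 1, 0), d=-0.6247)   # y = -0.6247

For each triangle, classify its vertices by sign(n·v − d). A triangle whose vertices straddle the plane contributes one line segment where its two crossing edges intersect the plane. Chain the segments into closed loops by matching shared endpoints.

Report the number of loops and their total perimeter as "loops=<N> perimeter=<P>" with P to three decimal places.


Straddling triangles (8 of 20):
  (v11,v10,v2) [++-] → (-0.629037, -0.6247, -0.150163)–(-0.629037, -0.6247, 0.150163)  len=0.3003
  (v3,v9,v4) [-++] → (0.629037, -0.6247, 0.150163)–(0.143148, -0.6247, 0.636052)  len=0.6871
  (v3,v4,v2) [-+-] → (0.143148, -0.6247, 0.636052)–(-0.143148, -0.6247, 0.636052)  len=0.2863
  (v3,v2,v6) [--+] → (-0.143148, -0.6247, -0.636052)–(0.143148, -0.6247, -0.636052)  len=0.2863
  (v3,v6,v8) [-++] → (0.143148, -0.6247, -0.636052)–(0.629037, -0.6247, -0.150163)  len=0.6871
  (v3,v8,v9) [-++] → (0.629037, -0.6247, -0.150163)–(0.629037, -0.6247, 0.150163)  len=0.3003
  (v2,v4,v11) [-++] → (-0.143148, -0.6247, 0.636052)–(-0.629037, -0.6247, 0.150163)  len=0.6871
  (v6,v2,v10) [+-+] → (-0.143148, -0.6247, -0.636052)–(-0.629037, -0.6247, -0.150163)  len=0.6871

Chained into 1 loop(s):
  loop 1: 8 segments, perimeter = 3.9218
Total perimeter = 3.922

loops=1 perimeter=3.922
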